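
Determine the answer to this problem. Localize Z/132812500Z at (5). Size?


5-primary part: 132812500=5^9*68
Size=5^9=1953125


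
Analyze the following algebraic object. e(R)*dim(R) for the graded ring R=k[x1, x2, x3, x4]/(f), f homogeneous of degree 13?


e(R)=deg(f)=13, dim(R)=4-1=3
e*dim=13*3=39


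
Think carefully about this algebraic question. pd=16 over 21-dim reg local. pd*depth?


pd+depth=21
depth=21-16=5
pd*depth=16*5=80


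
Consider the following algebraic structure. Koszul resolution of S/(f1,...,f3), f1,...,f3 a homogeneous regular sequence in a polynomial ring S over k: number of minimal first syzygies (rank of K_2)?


Regular sequence => Koszul complex is the minimal free resolution.
Syz_1 minimally generated by Koszul relations f_i*e_j - f_j*e_i (i<j): mu(Syz_1) = beta_2 = C(m,2) = m(m-1)/2
m=3
3*2/2 = 3


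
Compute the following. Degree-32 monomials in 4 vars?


C(d+n-1,n-1)=C(35,3)=6545


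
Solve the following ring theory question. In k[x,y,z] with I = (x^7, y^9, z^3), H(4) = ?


Need i<7, j<9, k<3 with i+j+k=4.
For each i, j ranges over max(0,4-i-2)..min(8,4-i):
  i=0: j in [2,4] -> 3
  i=1: j in [1,3] -> 3
  i=2: j in [0,2] -> 3
  i=3: j in [0,1] -> 2
  i=4: j in [0,0] -> 1
H(4) = 3+3+3+2+1 = 12


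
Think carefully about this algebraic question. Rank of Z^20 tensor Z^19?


rank(M(x)N) = rank(M)*rank(N)
20*19 = 380


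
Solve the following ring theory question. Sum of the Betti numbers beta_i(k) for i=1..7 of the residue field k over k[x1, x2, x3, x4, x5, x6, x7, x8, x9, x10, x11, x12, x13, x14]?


Koszul resolution: beta_i(k)=C(n,i), n=14
C(14,1)=14, C(14,2)=91, C(14,3)=364, C(14,4)=1001, C(14,5)=2002, C(14,6)=3003, C(14,7)=3432
Sum=9907


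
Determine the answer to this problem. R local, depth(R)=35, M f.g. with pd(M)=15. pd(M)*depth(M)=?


pd+depth=35
depth=35-15=20
pd*depth=15*20=300


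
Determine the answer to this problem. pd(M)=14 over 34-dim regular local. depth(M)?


pd+depth=depth(R)=34
depth=34-14=20


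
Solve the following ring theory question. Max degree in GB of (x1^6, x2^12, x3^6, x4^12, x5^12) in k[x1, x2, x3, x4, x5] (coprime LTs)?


Pure powers, coprime LTs => already GB.
Degrees: 6, 12, 6, 12, 12
Max=12


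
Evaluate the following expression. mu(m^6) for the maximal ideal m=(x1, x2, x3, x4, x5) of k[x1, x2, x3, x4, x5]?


Graded Nakayama: mu(m^d) = dim_k (m^d/m^(d+1)) = #degree-6 monomials in 5 vars
C(n+d-1,d)=C(10,6)=210


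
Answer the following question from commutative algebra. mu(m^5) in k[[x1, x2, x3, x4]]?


C(n+d-1,d)=C(8,5)=56


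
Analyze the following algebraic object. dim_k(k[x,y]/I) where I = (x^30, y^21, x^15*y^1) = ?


k[x,y]/I, I = (x^30, y^21, x^15*y^1)
Rect: 30x21=630. Corner: (30-15)x(21-1)=300.
dim = 630-300 = 330


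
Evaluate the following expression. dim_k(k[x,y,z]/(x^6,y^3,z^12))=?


Basis: x^iy^jz^k, i<6,j<3,k<12
6*3*12=216


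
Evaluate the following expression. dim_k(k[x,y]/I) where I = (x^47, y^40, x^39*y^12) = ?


k[x,y]/I, I = (x^47, y^40, x^39*y^12)
Rect: 47x40=1880. Corner: (47-39)x(40-12)=224.
dim = 1880-224 = 1656


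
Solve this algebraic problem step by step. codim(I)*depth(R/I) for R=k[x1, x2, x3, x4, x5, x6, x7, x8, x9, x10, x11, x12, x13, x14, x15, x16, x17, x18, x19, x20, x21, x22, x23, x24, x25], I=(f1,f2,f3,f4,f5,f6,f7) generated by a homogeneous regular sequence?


codim=7, depth=dim(R/I)=25-7=18
Product=7*18=126


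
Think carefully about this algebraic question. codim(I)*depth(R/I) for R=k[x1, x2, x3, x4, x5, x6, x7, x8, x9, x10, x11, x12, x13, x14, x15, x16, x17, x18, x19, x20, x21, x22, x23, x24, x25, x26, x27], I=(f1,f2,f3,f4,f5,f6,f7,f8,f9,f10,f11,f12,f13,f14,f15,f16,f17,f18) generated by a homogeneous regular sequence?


codim=18, depth=dim(R/I)=27-18=9
Product=18*9=162


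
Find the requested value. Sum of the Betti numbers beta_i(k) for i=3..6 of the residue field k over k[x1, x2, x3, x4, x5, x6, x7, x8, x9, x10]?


Koszul resolution: beta_i(k)=C(n,i), n=10
C(10,3)=120, C(10,4)=210, C(10,5)=252, C(10,6)=210
Sum=792


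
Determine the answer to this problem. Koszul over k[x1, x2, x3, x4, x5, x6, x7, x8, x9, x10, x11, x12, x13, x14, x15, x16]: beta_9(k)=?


C(n,i)=C(16,9)=11440


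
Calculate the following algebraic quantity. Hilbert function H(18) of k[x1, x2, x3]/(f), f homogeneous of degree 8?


C(20,2)-C(12,2)=190-66=124


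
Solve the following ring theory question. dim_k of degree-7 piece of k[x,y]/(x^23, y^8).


k[x,y], I = (x^23, y^8), d = 7
Need i < 23 and d-i < 8.
Range: 0 <= i <= 7.
H(7) = 8


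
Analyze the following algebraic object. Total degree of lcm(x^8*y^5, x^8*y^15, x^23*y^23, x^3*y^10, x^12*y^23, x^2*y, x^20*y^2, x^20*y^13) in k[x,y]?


lcm = componentwise max:
x: max(8,8,23,3,12,2,20,20)=23
y: max(5,15,23,10,23,1,2,13)=23
Total=23+23=46


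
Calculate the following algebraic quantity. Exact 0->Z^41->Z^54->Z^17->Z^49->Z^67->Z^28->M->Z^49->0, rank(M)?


Alt sum=0:
(-1)^0*41 + (-1)^1*54 + (-1)^2*17 + (-1)^3*49 + (-1)^4*67 + (-1)^5*28 + (-1)^6*? + (-1)^7*49=0
rank(M)=55


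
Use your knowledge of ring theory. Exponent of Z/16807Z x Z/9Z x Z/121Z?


Exponent = lcm of the cyclic orders; pairwise coprime => product.
7^5*3^2*11^2=16807*9*121=18302823


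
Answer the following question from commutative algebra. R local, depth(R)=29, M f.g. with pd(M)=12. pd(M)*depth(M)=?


pd+depth=29
depth=29-12=17
pd*depth=12*17=204


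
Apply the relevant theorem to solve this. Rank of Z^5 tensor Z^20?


rank(M(x)N) = rank(M)*rank(N)
5*20 = 100


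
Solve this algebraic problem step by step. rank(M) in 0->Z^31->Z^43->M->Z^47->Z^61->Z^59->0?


Alt sum=0:
(-1)^0*31 + (-1)^1*43 + (-1)^2*? + (-1)^3*47 + (-1)^4*61 + (-1)^5*59=0
rank(M)=57


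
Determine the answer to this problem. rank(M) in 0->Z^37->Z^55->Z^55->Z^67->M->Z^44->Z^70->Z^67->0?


Alt sum=0:
(-1)^0*37 + (-1)^1*55 + (-1)^2*55 + (-1)^3*67 + (-1)^4*? + (-1)^5*44 + (-1)^6*70 + (-1)^7*67=0
rank(M)=71


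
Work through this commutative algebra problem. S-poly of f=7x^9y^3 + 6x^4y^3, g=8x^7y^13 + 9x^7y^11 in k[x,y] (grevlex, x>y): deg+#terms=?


LT(f)=7x^9y^3, LT(g)=8x^7y^13
lcm(LM)=x^9y^13
S(f,g) (scaled by 56 to clear denominators) = 8y^10*f - 7x^2*g = -63x^9y^11 + 48x^4y^13
2 terms, deg 20.
20+2=22


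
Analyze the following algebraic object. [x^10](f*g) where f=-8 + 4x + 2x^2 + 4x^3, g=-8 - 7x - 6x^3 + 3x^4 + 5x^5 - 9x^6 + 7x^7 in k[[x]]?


[x^10] = sum a_i*b_j, i+j=10
  4*7=28
Sum=28


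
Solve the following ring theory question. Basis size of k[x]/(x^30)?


Basis: 1,x,...,x^29
dim=30


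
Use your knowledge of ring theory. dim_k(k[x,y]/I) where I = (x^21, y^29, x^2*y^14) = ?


k[x,y]/I, I = (x^21, y^29, x^2*y^14)
Rect: 21x29=609. Corner: (21-2)x(29-14)=285.
dim = 609-285 = 324


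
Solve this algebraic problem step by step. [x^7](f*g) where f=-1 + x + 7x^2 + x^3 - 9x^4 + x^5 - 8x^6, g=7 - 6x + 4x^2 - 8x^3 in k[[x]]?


[x^7] = sum a_i*b_j, i+j=7
  -9*-8=72
  1*4=4
  -8*-6=48
Sum=124


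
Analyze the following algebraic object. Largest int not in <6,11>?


gcd(6,11)=1 => F=ab-a-b=6*11-6-11=66-17=49


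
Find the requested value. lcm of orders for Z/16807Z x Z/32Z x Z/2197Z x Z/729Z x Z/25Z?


Exponent = lcm of the cyclic orders; pairwise coprime => product.
7^5*2^5*13^3*3^6*5^2=16807*32*2197*729*25=21534647752800


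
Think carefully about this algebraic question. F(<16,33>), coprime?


gcd(16,33)=1 => F=ab-a-b=16*33-16-33=528-49=479


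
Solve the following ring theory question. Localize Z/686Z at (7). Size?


7-primary part: 686=7^3*2
Size=7^3=343


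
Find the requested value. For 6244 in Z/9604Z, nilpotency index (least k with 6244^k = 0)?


6244^k mod 9604:
k=1: 6244
k=2: 4900
k=3: 6860
k=4: 0
First zero at k = 4


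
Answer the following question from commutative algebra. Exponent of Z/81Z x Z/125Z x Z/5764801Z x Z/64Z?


Exponent = lcm of the cyclic orders; pairwise coprime => product.
3^4*5^3*7^8*2^6=81*125*5764801*64=3735591048000


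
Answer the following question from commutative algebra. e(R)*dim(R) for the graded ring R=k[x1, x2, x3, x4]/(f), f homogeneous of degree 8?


e(R)=deg(f)=8, dim(R)=4-1=3
e*dim=8*3=24


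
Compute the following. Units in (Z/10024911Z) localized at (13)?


Local ring = Z/371293Z.
phi(371293) = 13^4*(13-1) = 342732


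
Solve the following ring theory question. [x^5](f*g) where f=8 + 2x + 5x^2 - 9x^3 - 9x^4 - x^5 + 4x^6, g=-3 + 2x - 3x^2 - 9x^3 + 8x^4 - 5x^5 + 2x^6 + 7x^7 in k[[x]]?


[x^5] = sum a_i*b_j, i+j=5
  8*-5=-40
  2*8=16
  5*-9=-45
  -9*-3=27
  -9*2=-18
  -1*-3=3
Sum=-57


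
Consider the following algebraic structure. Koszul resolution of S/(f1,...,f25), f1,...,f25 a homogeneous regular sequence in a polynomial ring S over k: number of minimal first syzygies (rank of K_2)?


Regular sequence => Koszul complex is the minimal free resolution.
Syz_1 minimally generated by Koszul relations f_i*e_j - f_j*e_i (i<j): mu(Syz_1) = beta_2 = C(m,2) = m(m-1)/2
m=25
25*24/2 = 300


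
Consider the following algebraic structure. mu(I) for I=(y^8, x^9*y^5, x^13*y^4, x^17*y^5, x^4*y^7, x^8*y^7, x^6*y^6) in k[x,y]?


Remove redundant (divisible by others).
x^8*y^7 redundant.
x^17*y^5 redundant.
Min: x^13*y^4, x^9*y^5, x^6*y^6, x^4*y^7, y^8
Count=5


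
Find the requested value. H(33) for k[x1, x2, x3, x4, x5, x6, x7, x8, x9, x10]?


C(d+n-1,n-1)=C(42,9)=445891810


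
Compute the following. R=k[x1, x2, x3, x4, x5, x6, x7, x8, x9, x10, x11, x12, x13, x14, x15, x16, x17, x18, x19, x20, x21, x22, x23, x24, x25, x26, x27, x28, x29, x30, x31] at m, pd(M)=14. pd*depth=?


pd+depth=31
depth=31-14=17
pd*depth=14*17=238


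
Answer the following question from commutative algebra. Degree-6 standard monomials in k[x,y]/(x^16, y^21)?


k[x,y], I = (x^16, y^21), d = 6
Need i < 16 and d-i < 21.
Range: 0 <= i <= 6.
H(6) = 7


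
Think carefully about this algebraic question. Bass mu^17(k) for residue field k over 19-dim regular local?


C(n,i)=C(19,17)=171


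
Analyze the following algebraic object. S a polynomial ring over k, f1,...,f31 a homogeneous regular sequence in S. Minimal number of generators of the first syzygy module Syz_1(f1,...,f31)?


Regular sequence => Koszul complex is the minimal free resolution.
Syz_1 minimally generated by Koszul relations f_i*e_j - f_j*e_i (i<j): mu(Syz_1) = beta_2 = C(m,2) = m(m-1)/2
m=31
31*30/2 = 465


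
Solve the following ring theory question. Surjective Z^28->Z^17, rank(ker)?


rank(ker) = 28-17 = 11


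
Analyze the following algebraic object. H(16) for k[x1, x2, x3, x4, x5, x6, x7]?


C(d+n-1,n-1)=C(22,6)=74613


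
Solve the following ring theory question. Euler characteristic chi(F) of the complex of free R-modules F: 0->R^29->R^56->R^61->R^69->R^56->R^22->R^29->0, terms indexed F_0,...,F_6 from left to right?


chi = sum (-1)^i * rank:
(-1)^0*29=29
(-1)^1*56=-56
(-1)^2*61=61
(-1)^3*69=-69
(-1)^4*56=56
(-1)^5*22=-22
(-1)^6*29=29
chi=28


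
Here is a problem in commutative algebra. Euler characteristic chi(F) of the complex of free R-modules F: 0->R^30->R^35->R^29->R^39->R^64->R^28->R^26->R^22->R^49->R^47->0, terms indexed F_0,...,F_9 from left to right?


chi = sum (-1)^i * rank:
(-1)^0*30=30
(-1)^1*35=-35
(-1)^2*29=29
(-1)^3*39=-39
(-1)^4*64=64
(-1)^5*28=-28
(-1)^6*26=26
(-1)^7*22=-22
(-1)^8*49=49
(-1)^9*47=-47
chi=27


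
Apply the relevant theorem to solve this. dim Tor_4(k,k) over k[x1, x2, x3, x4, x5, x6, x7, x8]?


Koszul: C(n,i)=C(8,4)=70


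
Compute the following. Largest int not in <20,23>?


gcd(20,23)=1 => F=ab-a-b=20*23-20-23=460-43=417


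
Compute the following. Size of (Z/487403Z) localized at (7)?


7-primary part: 487403=7^5*29
Size=7^5=16807


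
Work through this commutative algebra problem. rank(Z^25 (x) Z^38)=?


rank(M(x)N) = rank(M)*rank(N)
25*38 = 950


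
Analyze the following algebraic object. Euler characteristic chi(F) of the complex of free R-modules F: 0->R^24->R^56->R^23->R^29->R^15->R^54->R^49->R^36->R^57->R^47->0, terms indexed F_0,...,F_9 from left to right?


chi = sum (-1)^i * rank:
(-1)^0*24=24
(-1)^1*56=-56
(-1)^2*23=23
(-1)^3*29=-29
(-1)^4*15=15
(-1)^5*54=-54
(-1)^6*49=49
(-1)^7*36=-36
(-1)^8*57=57
(-1)^9*47=-47
chi=-54


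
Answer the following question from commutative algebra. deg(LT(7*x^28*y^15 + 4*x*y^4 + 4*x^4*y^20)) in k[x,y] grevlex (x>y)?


LT: 7*x^28*y^15
deg_x=28, deg_y=15
Total=28+15=43


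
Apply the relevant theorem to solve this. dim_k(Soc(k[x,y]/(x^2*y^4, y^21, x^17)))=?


Socle = ann(m) = span of standard monomials u with x*u, y*u in I (staircase corners).
Minimal generators: x^17, x^2*y^4, y^21
Corners: xy^20, x^16y^3
Socle dim=2


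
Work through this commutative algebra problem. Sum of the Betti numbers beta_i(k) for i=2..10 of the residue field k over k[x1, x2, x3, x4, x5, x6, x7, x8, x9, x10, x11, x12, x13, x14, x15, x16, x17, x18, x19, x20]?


Koszul resolution: beta_i(k)=C(n,i), n=20
C(20,2)=190, C(20,3)=1140, C(20,4)=4845, C(20,5)=15504, C(20,6)=38760, C(20,7)=77520, C(20,8)=125970, C(20,9)=167960, C(20,10)=184756
Sum=616645


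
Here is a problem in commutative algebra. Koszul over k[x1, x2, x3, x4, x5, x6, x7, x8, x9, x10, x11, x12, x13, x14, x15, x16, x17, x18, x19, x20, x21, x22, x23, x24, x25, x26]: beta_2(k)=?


C(n,i)=C(26,2)=325


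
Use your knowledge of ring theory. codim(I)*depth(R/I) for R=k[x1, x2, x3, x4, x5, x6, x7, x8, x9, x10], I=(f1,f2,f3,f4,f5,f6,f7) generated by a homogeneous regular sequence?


codim=7, depth=dim(R/I)=10-7=3
Product=7*3=21


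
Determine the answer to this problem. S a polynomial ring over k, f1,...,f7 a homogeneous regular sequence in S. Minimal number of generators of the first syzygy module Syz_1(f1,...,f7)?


Regular sequence => Koszul complex is the minimal free resolution.
Syz_1 minimally generated by Koszul relations f_i*e_j - f_j*e_i (i<j): mu(Syz_1) = beta_2 = C(m,2) = m(m-1)/2
m=7
7*6/2 = 21


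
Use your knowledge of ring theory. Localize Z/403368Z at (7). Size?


7-primary part: 403368=7^5*24
Size=7^5=16807


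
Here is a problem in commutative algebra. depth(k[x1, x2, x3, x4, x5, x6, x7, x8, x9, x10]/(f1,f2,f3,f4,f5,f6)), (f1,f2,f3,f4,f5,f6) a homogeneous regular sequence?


depth(R)=10
depth(R/I)=10-6=4


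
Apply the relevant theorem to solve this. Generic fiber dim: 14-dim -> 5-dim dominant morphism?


dim(fiber)=dim(X)-dim(Y)=14-5=9


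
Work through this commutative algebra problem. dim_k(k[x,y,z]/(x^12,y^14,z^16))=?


Basis: x^iy^jz^k, i<12,j<14,k<16
12*14*16=2688


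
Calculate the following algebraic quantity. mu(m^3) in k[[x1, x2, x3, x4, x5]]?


C(n+d-1,d)=C(7,3)=35


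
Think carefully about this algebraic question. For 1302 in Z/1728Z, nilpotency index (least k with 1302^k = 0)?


1302^k mod 1728:
k=1: 1302
k=2: 36
k=3: 216
k=4: 1296
k=5: 864
k=6: 0
First zero at k = 6


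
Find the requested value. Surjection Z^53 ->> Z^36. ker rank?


rank(ker) = 53-36 = 17


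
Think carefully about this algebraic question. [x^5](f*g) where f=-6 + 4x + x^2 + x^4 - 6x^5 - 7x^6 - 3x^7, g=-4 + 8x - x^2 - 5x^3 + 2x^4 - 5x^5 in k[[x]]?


[x^5] = sum a_i*b_j, i+j=5
  -6*-5=30
  4*2=8
  1*-5=-5
  1*8=8
  -6*-4=24
Sum=65


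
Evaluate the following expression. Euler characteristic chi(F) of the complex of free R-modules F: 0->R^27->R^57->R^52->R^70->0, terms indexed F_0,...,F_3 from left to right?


chi = sum (-1)^i * rank:
(-1)^0*27=27
(-1)^1*57=-57
(-1)^2*52=52
(-1)^3*70=-70
chi=-48


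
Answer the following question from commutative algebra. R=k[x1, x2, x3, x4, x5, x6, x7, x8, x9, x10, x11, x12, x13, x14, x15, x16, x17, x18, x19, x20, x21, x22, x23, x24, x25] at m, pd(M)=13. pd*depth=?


pd+depth=25
depth=25-13=12
pd*depth=13*12=156


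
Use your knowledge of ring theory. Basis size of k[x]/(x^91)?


Basis: 1,x,...,x^90
dim=91


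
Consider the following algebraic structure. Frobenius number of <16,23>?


gcd(16,23)=1 => F=ab-a-b=16*23-16-23=368-39=329


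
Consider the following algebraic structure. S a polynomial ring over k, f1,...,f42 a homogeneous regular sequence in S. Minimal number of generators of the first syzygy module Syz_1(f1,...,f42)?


Regular sequence => Koszul complex is the minimal free resolution.
Syz_1 minimally generated by Koszul relations f_i*e_j - f_j*e_i (i<j): mu(Syz_1) = beta_2 = C(m,2) = m(m-1)/2
m=42
42*41/2 = 861


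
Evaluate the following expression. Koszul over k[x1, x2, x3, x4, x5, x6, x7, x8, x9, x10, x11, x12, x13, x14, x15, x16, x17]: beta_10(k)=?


C(n,i)=C(17,10)=19448


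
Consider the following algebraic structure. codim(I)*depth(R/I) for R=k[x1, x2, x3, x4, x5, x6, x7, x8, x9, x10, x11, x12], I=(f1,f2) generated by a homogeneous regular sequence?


codim=2, depth=dim(R/I)=12-2=10
Product=2*10=20


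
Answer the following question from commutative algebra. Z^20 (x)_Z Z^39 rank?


rank(M(x)N) = rank(M)*rank(N)
20*39 = 780


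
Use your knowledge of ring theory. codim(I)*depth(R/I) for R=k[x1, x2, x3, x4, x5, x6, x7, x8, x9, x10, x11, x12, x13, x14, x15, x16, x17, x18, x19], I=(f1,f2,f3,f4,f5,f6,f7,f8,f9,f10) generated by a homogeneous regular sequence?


codim=10, depth=dim(R/I)=19-10=9
Product=10*9=90


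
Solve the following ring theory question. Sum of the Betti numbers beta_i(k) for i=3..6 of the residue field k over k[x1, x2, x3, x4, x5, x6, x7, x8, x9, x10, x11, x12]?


Koszul resolution: beta_i(k)=C(n,i), n=12
C(12,3)=220, C(12,4)=495, C(12,5)=792, C(12,6)=924
Sum=2431


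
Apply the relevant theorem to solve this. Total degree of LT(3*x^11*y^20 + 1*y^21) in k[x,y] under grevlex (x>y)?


LT: 3*x^11*y^20
deg_x=11, deg_y=20
Total=11+20=31


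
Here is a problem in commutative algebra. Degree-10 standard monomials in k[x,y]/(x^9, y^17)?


k[x,y], I = (x^9, y^17), d = 10
Need i < 9 and d-i < 17.
Range: 0 <= i <= 8.
H(10) = 9


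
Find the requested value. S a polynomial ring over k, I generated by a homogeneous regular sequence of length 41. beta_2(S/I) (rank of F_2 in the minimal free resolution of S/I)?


Regular sequence => Koszul complex is the minimal free resolution.
Syz_1 minimally generated by Koszul relations f_i*e_j - f_j*e_i (i<j): mu(Syz_1) = beta_2 = C(m,2) = m(m-1)/2
m=41
41*40/2 = 820


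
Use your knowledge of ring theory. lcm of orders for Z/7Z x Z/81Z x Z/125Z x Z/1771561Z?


Exponent = lcm of the cyclic orders; pairwise coprime => product.
7^1*3^4*5^3*11^6=7*81*125*1771561=125559385875


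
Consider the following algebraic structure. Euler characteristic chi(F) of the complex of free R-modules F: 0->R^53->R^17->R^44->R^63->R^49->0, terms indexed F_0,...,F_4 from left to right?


chi = sum (-1)^i * rank:
(-1)^0*53=53
(-1)^1*17=-17
(-1)^2*44=44
(-1)^3*63=-63
(-1)^4*49=49
chi=66


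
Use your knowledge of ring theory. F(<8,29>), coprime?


gcd(8,29)=1 => F=ab-a-b=8*29-8-29=232-37=195


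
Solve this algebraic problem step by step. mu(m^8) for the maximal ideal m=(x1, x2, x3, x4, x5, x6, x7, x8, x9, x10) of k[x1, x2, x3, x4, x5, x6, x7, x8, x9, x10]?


Graded Nakayama: mu(m^d) = dim_k (m^d/m^(d+1)) = #degree-8 monomials in 10 vars
C(n+d-1,d)=C(17,8)=24310


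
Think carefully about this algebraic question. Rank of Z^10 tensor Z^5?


rank(M(x)N) = rank(M)*rank(N)
10*5 = 50


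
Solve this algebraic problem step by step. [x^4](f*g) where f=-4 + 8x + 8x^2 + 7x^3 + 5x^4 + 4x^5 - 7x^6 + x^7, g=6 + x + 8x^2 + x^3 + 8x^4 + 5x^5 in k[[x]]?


[x^4] = sum a_i*b_j, i+j=4
  -4*8=-32
  8*1=8
  8*8=64
  7*1=7
  5*6=30
Sum=77


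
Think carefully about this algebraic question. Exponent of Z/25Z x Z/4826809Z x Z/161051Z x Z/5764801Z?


Exponent = lcm of the cyclic orders; pairwise coprime => product.
5^2*13^6*11^5*7^8=25*4826809*161051*5764801=112033490865307486475


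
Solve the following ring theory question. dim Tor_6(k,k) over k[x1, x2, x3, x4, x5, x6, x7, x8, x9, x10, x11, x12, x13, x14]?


Koszul: C(n,i)=C(14,6)=3003


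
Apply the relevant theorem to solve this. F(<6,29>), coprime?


gcd(6,29)=1 => F=ab-a-b=6*29-6-29=174-35=139


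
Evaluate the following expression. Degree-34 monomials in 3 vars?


C(d+n-1,n-1)=C(36,2)=630


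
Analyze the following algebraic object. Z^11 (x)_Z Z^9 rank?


rank(M(x)N) = rank(M)*rank(N)
11*9 = 99


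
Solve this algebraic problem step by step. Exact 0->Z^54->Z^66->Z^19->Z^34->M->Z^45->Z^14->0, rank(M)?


Alt sum=0:
(-1)^0*54 + (-1)^1*66 + (-1)^2*19 + (-1)^3*34 + (-1)^4*? + (-1)^5*45 + (-1)^6*14=0
rank(M)=58


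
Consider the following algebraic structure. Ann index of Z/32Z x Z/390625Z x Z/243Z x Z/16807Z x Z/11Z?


Exponent = lcm of the cyclic orders; pairwise coprime => product.
2^5*5^8*3^5*7^5*11^1=32*390625*243*16807*11=561563887500000


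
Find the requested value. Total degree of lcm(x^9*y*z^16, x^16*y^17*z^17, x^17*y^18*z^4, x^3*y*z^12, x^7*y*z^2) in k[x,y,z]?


lcm = componentwise max:
x: max(9,16,17,3,7)=17
y: max(1,17,18,1,1)=18
z: max(16,17,4,12,2)=17
Total=17+18+17=52


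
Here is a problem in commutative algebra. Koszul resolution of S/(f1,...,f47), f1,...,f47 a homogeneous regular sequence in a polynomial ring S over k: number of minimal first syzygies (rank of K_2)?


Regular sequence => Koszul complex is the minimal free resolution.
Syz_1 minimally generated by Koszul relations f_i*e_j - f_j*e_i (i<j): mu(Syz_1) = beta_2 = C(m,2) = m(m-1)/2
m=47
47*46/2 = 1081


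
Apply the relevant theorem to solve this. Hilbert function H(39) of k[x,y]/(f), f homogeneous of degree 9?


H(t)=d for t>=d-1.
d=9, t=39
H(39)=9


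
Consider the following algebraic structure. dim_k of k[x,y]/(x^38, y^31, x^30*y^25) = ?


k[x,y]/I, I = (x^38, y^31, x^30*y^25)
Rect: 38x31=1178. Corner: (38-30)x(31-25)=48.
dim = 1178-48 = 1130


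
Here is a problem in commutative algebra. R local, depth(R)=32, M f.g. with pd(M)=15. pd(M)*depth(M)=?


pd+depth=32
depth=32-15=17
pd*depth=15*17=255


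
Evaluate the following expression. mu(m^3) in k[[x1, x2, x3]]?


C(n+d-1,d)=C(5,3)=10


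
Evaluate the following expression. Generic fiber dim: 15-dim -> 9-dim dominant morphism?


dim(fiber)=dim(X)-dim(Y)=15-9=6


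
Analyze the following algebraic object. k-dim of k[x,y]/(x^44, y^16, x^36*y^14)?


k[x,y]/I, I = (x^44, y^16, x^36*y^14)
Rect: 44x16=704. Corner: (44-36)x(16-14)=16.
dim = 704-16 = 688


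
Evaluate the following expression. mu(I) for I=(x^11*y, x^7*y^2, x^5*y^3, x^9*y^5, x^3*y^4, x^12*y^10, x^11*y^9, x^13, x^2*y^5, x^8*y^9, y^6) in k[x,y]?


Remove redundant (divisible by others).
x^12*y^10 redundant.
x^11*y^9 redundant.
x^8*y^9 redundant.
x^9*y^5 redundant.
Min: x^13, x^11*y, x^7*y^2, x^5*y^3, x^3*y^4, x^2*y^5, y^6
Count=7


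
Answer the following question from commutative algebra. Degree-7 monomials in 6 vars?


C(d+n-1,n-1)=C(12,5)=792


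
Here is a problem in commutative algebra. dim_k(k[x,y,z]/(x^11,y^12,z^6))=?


Basis: x^iy^jz^k, i<11,j<12,k<6
11*12*6=792


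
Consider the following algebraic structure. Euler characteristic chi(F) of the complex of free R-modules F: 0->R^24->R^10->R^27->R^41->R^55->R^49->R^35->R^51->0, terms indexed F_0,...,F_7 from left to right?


chi = sum (-1)^i * rank:
(-1)^0*24=24
(-1)^1*10=-10
(-1)^2*27=27
(-1)^3*41=-41
(-1)^4*55=55
(-1)^5*49=-49
(-1)^6*35=35
(-1)^7*51=-51
chi=-10


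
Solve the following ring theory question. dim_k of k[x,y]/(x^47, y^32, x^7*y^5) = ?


k[x,y]/I, I = (x^47, y^32, x^7*y^5)
Rect: 47x32=1504. Corner: (47-7)x(32-5)=1080.
dim = 1504-1080 = 424


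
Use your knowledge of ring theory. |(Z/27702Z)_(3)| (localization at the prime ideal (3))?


3-primary part: 27702=3^6*38
Size=3^6=729


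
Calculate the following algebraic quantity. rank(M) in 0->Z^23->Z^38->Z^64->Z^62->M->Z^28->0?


Alt sum=0:
(-1)^0*23 + (-1)^1*38 + (-1)^2*64 + (-1)^3*62 + (-1)^4*? + (-1)^5*28=0
rank(M)=41


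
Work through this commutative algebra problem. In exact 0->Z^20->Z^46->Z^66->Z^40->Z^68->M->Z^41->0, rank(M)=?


Alt sum=0:
(-1)^0*20 + (-1)^1*46 + (-1)^2*66 + (-1)^3*40 + (-1)^4*68 + (-1)^5*? + (-1)^6*41=0
rank(M)=109


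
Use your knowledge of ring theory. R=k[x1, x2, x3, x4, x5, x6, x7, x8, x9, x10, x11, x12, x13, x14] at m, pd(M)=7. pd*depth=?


pd+depth=14
depth=14-7=7
pd*depth=7*7=49


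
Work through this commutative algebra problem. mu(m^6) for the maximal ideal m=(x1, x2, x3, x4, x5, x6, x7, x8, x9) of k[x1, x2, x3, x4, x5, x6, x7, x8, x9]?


Graded Nakayama: mu(m^d) = dim_k (m^d/m^(d+1)) = #degree-6 monomials in 9 vars
C(n+d-1,d)=C(14,6)=3003


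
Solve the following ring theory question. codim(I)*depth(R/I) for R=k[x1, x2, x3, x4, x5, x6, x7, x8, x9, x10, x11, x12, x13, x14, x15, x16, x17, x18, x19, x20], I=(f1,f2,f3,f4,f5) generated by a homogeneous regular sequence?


codim=5, depth=dim(R/I)=20-5=15
Product=5*15=75


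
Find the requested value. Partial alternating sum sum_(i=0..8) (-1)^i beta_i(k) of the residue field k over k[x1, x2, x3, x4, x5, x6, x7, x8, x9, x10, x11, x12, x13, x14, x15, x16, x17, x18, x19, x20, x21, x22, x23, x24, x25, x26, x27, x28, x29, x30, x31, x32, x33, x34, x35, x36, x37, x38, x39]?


Koszul resolution: beta_i(k)=C(n,i), n=39
sum_(i=0..p) (-1)^i C(n,i) = (-1)^p C(n-1,p)
(-1)^8*C(38,8) = (-1)^8*48903492 = 48903492


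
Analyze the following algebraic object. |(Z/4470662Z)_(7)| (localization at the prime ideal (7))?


7-primary part: 4470662=7^6*38
Size=7^6=117649


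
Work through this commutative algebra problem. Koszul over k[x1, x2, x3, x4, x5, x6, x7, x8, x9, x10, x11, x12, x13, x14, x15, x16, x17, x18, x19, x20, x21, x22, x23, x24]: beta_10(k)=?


C(n,i)=C(24,10)=1961256


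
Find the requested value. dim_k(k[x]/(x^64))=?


Basis: 1,x,...,x^63
dim=64


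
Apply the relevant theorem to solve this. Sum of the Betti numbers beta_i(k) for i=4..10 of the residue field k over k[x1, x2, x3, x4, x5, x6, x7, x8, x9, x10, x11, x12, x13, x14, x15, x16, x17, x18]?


Koszul resolution: beta_i(k)=C(n,i), n=18
C(18,4)=3060, C(18,5)=8568, C(18,6)=18564, C(18,7)=31824, C(18,8)=43758, C(18,9)=48620, C(18,10)=43758
Sum=198152


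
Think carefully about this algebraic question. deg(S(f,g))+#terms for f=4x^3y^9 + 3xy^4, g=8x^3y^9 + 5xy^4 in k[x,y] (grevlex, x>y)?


LT(f)=4x^3y^9, LT(g)=8x^3y^9
lcm(LM)=x^3y^9
S(f,g) (scaled by 32 to clear denominators) = 8*f - 4*g = 4xy^4
1 terms, deg 5.
5+1=6


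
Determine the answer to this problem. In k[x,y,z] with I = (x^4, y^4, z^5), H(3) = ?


Need i<4, j<4, k<5 with i+j+k=3.
For each i, j ranges over max(0,3-i-4)..min(3,3-i):
  i=0: j in [0,3] -> 4
  i=1: j in [0,2] -> 3
  i=2: j in [0,1] -> 2
  i=3: j in [0,0] -> 1
H(3) = 4+3+2+1 = 10


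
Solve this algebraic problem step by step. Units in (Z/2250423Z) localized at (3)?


Local ring = Z/6561Z.
phi(6561) = 3^7*(3-1) = 4374


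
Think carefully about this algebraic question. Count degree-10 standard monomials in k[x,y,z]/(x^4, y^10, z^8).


Need i<4, j<10, k<8 with i+j+k=10.
For each i, j ranges over max(0,10-i-7)..min(9,10-i):
  i=0: j in [3,9] -> 7
  i=1: j in [2,9] -> 8
  i=2: j in [1,8] -> 8
  i=3: j in [0,7] -> 8
H(10) = 7+8+8+8 = 31


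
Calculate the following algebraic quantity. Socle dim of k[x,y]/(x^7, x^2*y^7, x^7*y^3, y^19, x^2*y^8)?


Socle = ann(m) = span of standard monomials u with x*u, y*u in I (staircase corners).
Redundant generators: x^2*y^8, x^7*y^3
Minimal generators: x^7, x^2*y^7, y^19
Corners: xy^18, x^6y^6
Socle dim=2


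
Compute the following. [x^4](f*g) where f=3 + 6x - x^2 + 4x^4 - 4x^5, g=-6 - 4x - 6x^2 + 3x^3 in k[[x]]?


[x^4] = sum a_i*b_j, i+j=4
  6*3=18
  -1*-6=6
  4*-6=-24
Sum=0


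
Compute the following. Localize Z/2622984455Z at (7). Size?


7-primary part: 2622984455=7^9*65
Size=7^9=40353607


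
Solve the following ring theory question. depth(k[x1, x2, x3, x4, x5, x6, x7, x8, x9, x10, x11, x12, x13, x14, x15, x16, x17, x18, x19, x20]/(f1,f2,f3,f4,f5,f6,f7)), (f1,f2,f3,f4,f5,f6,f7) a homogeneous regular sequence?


depth(R)=20
depth(R/I)=20-7=13


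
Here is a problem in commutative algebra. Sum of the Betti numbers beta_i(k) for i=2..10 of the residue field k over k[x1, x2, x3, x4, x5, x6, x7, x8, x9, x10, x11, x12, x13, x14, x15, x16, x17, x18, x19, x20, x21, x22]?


Koszul resolution: beta_i(k)=C(n,i), n=22
C(22,2)=231, C(22,3)=1540, C(22,4)=7315, C(22,5)=26334, C(22,6)=74613, C(22,7)=170544, C(22,8)=319770, C(22,9)=497420, C(22,10)=646646
Sum=1744413


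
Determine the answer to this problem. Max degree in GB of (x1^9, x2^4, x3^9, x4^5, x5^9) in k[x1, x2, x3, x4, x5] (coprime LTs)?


Pure powers, coprime LTs => already GB.
Degrees: 9, 4, 9, 5, 9
Max=9


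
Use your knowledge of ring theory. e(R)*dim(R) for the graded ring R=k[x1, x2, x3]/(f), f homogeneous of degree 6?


e(R)=deg(f)=6, dim(R)=3-1=2
e*dim=6*2=12


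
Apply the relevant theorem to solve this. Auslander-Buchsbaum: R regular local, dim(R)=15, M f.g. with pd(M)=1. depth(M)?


pd+depth=depth(R)=15
depth=15-1=14


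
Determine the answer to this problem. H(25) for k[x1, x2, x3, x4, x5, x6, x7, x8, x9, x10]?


C(d+n-1,n-1)=C(34,9)=52451256


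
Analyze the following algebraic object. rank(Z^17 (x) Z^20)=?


rank(M(x)N) = rank(M)*rank(N)
17*20 = 340


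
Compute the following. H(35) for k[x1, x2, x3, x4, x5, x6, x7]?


C(d+n-1,n-1)=C(41,6)=4496388


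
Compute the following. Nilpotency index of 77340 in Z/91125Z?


77340^k mod 91125:
k=1: 77340
k=2: 30600
k=3: 87750
k=4: 50625
k=5: 60750
k=6: 0
First zero at k = 6


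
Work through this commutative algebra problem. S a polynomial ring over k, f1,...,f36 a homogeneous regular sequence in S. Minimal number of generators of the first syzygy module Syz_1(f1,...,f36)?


Regular sequence => Koszul complex is the minimal free resolution.
Syz_1 minimally generated by Koszul relations f_i*e_j - f_j*e_i (i<j): mu(Syz_1) = beta_2 = C(m,2) = m(m-1)/2
m=36
36*35/2 = 630


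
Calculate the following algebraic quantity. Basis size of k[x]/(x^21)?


Basis: 1,x,...,x^20
dim=21


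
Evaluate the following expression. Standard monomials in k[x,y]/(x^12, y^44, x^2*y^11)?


k[x,y]/I, I = (x^12, y^44, x^2*y^11)
Rect: 12x44=528. Corner: (12-2)x(44-11)=330.
dim = 528-330 = 198


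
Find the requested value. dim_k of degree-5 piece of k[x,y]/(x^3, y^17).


k[x,y], I = (x^3, y^17), d = 5
Need i < 3 and d-i < 17.
Range: 0 <= i <= 2.
H(5) = 3


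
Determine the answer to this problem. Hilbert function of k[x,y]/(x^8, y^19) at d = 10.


k[x,y], I = (x^8, y^19), d = 10
Need i < 8 and d-i < 19.
Range: 0 <= i <= 7.
H(10) = 8


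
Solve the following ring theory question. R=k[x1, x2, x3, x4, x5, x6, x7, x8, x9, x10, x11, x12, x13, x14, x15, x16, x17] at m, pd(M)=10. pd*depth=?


pd+depth=17
depth=17-10=7
pd*depth=10*7=70


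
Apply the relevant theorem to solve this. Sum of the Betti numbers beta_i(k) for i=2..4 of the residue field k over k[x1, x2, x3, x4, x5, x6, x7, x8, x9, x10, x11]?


Koszul resolution: beta_i(k)=C(n,i), n=11
C(11,2)=55, C(11,3)=165, C(11,4)=330
Sum=550


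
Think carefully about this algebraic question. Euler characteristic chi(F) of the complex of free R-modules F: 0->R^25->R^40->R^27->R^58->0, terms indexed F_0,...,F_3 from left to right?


chi = sum (-1)^i * rank:
(-1)^0*25=25
(-1)^1*40=-40
(-1)^2*27=27
(-1)^3*58=-58
chi=-46


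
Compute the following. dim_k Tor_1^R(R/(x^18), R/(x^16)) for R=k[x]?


Tor_1(R/I,R/J)=(I cap J)/IJ=(x^18)/(x^34)
dim=34-18=min(18,16)=16


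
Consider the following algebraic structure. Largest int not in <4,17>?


gcd(4,17)=1 => F=ab-a-b=4*17-4-17=68-21=47


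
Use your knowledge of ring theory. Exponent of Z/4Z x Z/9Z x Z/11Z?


Exponent = lcm of the cyclic orders; pairwise coprime => product.
2^2*3^2*11^1=4*9*11=396


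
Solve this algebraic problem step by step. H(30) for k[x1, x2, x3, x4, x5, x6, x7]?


C(d+n-1,n-1)=C(36,6)=1947792


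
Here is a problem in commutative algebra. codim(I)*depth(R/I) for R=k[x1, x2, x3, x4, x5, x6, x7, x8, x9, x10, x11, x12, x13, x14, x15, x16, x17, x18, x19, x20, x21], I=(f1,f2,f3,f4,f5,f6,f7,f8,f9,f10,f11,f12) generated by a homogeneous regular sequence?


codim=12, depth=dim(R/I)=21-12=9
Product=12*9=108


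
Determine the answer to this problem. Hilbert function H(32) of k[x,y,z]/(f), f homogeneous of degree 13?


C(34,2)-C(21,2)=561-210=351


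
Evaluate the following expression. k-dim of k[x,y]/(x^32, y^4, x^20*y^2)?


k[x,y]/I, I = (x^32, y^4, x^20*y^2)
Rect: 32x4=128. Corner: (32-20)x(4-2)=24.
dim = 128-24 = 104


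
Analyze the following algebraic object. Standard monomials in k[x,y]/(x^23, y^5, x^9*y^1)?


k[x,y]/I, I = (x^23, y^5, x^9*y^1)
Rect: 23x5=115. Corner: (23-9)x(5-1)=56.
dim = 115-56 = 59


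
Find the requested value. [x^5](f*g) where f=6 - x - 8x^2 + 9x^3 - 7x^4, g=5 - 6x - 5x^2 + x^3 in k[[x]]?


[x^5] = sum a_i*b_j, i+j=5
  -8*1=-8
  9*-5=-45
  -7*-6=42
Sum=-11


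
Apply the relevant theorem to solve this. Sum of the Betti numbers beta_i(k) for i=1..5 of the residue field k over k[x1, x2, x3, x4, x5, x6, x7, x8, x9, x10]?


Koszul resolution: beta_i(k)=C(n,i), n=10
C(10,1)=10, C(10,2)=45, C(10,3)=120, C(10,4)=210, C(10,5)=252
Sum=637


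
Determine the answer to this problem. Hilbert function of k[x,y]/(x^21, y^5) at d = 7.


k[x,y], I = (x^21, y^5), d = 7
Need i < 21 and d-i < 5.
Range: 3 <= i <= 7.
H(7) = 5


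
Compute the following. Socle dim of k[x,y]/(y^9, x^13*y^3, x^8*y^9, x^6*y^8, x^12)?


Socle = ann(m) = span of standard monomials u with x*u, y*u in I (staircase corners).
Redundant generators: x^13*y^3, x^8*y^9
Minimal generators: x^12, x^6*y^8, y^9
Corners: x^5y^8, x^11y^7
Socle dim=2


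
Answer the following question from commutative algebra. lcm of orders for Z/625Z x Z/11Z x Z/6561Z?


Exponent = lcm of the cyclic orders; pairwise coprime => product.
5^4*11^1*3^8=625*11*6561=45106875


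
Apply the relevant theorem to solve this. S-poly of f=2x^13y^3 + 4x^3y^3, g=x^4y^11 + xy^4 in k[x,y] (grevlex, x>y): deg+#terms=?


LT(f)=2x^13y^3, LT(g)=x^4y^11
lcm(LM)=x^13y^11
S(f,g) (scaled by 2 to clear denominators) = y^8*f - 2x^9*g = -2x^10y^4 + 4x^3y^11
2 terms, deg 14.
14+2=16


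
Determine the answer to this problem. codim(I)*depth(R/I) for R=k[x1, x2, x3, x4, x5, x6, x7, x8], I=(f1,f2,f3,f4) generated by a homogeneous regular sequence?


codim=4, depth=dim(R/I)=8-4=4
Product=4*4=16


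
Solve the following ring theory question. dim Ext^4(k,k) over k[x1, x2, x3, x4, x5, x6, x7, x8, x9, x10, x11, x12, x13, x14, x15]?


C(n,i)=C(15,4)=1365


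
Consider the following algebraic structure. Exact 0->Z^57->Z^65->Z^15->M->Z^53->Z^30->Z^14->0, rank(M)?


Alt sum=0:
(-1)^0*57 + (-1)^1*65 + (-1)^2*15 + (-1)^3*? + (-1)^4*53 + (-1)^5*30 + (-1)^6*14=0
rank(M)=44


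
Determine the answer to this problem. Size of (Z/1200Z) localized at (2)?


2-primary part: 1200=2^4*75
Size=2^4=16


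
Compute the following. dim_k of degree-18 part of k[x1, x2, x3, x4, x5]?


C(d+n-1,n-1)=C(22,4)=7315


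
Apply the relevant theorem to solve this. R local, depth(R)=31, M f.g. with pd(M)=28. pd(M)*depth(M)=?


pd+depth=31
depth=31-28=3
pd*depth=28*3=84


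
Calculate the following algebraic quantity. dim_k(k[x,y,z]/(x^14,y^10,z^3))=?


Basis: x^iy^jz^k, i<14,j<10,k<3
14*10*3=420


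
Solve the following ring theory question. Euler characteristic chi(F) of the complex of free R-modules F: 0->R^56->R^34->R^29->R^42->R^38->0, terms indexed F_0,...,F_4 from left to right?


chi = sum (-1)^i * rank:
(-1)^0*56=56
(-1)^1*34=-34
(-1)^2*29=29
(-1)^3*42=-42
(-1)^4*38=38
chi=47


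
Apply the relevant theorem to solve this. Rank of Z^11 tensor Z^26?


rank(M(x)N) = rank(M)*rank(N)
11*26 = 286


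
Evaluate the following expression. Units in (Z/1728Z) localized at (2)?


Local ring = Z/64Z.
phi(64) = 2^5*(2-1) = 32


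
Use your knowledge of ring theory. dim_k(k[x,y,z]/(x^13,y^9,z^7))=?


Basis: x^iy^jz^k, i<13,j<9,k<7
13*9*7=819


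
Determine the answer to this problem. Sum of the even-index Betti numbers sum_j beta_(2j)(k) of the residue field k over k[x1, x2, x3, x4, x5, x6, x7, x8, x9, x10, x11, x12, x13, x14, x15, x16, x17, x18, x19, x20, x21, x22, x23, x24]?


Koszul resolution: beta_i(k)=C(n,i), n=24
sum_even C(24,i) = 2^(n-1) = 2^23 = 8388608


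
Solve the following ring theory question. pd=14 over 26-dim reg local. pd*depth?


pd+depth=26
depth=26-14=12
pd*depth=14*12=168


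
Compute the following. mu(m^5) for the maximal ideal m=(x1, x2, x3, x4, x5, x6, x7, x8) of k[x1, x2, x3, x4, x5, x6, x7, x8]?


Graded Nakayama: mu(m^d) = dim_k (m^d/m^(d+1)) = #degree-5 monomials in 8 vars
C(n+d-1,d)=C(12,5)=792


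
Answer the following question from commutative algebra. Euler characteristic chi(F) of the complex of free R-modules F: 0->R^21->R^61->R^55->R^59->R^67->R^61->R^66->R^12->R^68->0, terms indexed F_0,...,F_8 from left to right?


chi = sum (-1)^i * rank:
(-1)^0*21=21
(-1)^1*61=-61
(-1)^2*55=55
(-1)^3*59=-59
(-1)^4*67=67
(-1)^5*61=-61
(-1)^6*66=66
(-1)^7*12=-12
(-1)^8*68=68
chi=84


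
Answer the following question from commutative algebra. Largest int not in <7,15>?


gcd(7,15)=1 => F=ab-a-b=7*15-7-15=105-22=83


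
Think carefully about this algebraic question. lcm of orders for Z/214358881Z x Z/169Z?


Exponent = lcm of the cyclic orders; pairwise coprime => product.
11^8*13^2=214358881*169=36226650889


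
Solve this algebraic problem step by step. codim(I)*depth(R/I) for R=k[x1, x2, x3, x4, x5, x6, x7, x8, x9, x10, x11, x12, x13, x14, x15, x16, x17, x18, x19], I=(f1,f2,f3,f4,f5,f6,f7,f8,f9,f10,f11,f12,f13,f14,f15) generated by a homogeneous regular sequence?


codim=15, depth=dim(R/I)=19-15=4
Product=15*4=60


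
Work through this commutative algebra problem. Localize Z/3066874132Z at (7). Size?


7-primary part: 3066874132=7^9*76
Size=7^9=40353607


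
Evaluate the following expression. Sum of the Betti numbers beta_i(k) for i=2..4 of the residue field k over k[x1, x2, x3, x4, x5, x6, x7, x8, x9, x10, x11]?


Koszul resolution: beta_i(k)=C(n,i), n=11
C(11,2)=55, C(11,3)=165, C(11,4)=330
Sum=550


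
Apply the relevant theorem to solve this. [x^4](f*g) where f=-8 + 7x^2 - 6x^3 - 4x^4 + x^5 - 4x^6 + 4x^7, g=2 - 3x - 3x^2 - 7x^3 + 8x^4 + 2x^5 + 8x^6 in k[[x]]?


[x^4] = sum a_i*b_j, i+j=4
  -8*8=-64
  7*-3=-21
  -6*-3=18
  -4*2=-8
Sum=-75


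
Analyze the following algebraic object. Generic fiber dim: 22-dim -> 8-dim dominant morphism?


dim(fiber)=dim(X)-dim(Y)=22-8=14


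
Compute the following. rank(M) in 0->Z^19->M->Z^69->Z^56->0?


Alt sum=0:
(-1)^0*19 + (-1)^1*? + (-1)^2*69 + (-1)^3*56=0
rank(M)=32


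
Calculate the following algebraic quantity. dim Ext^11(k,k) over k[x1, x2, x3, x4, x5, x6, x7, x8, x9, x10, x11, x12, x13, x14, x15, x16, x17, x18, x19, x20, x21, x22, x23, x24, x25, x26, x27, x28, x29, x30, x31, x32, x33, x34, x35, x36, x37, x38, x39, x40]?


C(n,i)=C(40,11)=2311801440


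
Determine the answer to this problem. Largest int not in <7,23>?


gcd(7,23)=1 => F=ab-a-b=7*23-7-23=161-30=131


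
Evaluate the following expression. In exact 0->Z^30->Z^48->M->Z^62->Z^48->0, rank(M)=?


Alt sum=0:
(-1)^0*30 + (-1)^1*48 + (-1)^2*? + (-1)^3*62 + (-1)^4*48=0
rank(M)=32


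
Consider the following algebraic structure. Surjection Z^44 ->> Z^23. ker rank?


rank(ker) = 44-23 = 21
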